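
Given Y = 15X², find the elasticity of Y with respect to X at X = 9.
Elasticity = 2

Elasticity = (dY/dX) · (X/Y)

dY/dX = 30·X
At X = 9: dY/dX = 270, Y = 1215

Elasticity = 270 · (9 / 1215) = 2

Interpretation: for a small percentage change in X, the percentage change in Y is approximately 2.00 times as large.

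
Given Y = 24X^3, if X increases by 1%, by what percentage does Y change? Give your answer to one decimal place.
3.0%

For Y = 24X^3:
If X → X(1 + 0.01)
Then Y → Y · (1 + 0.01)^3
     ≈ Y · 1.0303

Percentage change = ((1 + 0.01)^3 − 1) × 100% ≈ 3.0%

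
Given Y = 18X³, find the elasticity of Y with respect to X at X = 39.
Elasticity = 3

Elasticity = (dY/dX) · (X/Y)

dY/dX = 54·X²
At X = 39: dY/dX = 82134, Y = 1067742

Elasticity = 82134 · (39 / 1067742) = 3

Interpretation: for a small percentage change in X, the percentage change in Y is approximately 3.00 times as large.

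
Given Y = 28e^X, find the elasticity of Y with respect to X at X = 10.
Elasticity = 10

Elasticity = (dY/dX) · (X/Y)

dY/dX = 28·e^X
At X = 10: dY/dX = 28·e^10, Y = 28·e^10

Elasticity = (28·e^10) · (10 / (28·e^10)) = 10

Interpretation: for a small percentage change in X, the percentage change in Y is approximately 10.00 times as large.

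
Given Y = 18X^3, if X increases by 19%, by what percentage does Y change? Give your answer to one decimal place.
68.5%

For Y = 18X^3:
If X → X(1 + 0.19)
Then Y → Y · (1 + 0.19)^3
     ≈ Y · 1.6852

Percentage change = ((1 + 0.19)^3 − 1) × 100% ≈ 68.5%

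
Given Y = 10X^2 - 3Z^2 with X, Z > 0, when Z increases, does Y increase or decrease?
Y decreases

Taking the partial derivative:
∂Y/∂Z = -6Z

∂Y/∂Z = -6Z < 0 (assuming positive values)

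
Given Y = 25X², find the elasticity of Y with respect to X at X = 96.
Elasticity = 2

Elasticity = (dY/dX) · (X/Y)

dY/dX = 50·X
At X = 96: dY/dX = 4800, Y = 230400

Elasticity = 4800 · (96 / 230400) = 2

Interpretation: for a small percentage change in X, the percentage change in Y is approximately 2.00 times as large.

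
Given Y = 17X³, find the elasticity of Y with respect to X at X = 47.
Elasticity = 3

Elasticity = (dY/dX) · (X/Y)

dY/dX = 51·X²
At X = 47: dY/dX = 112659, Y = 1764991

Elasticity = 112659 · (47 / 1764991) = 3

Interpretation: for a small percentage change in X, the percentage change in Y is approximately 3.00 times as large.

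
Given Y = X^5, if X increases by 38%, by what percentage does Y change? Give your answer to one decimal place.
400.5%

For Y = X^5:
If X → X(1 + 0.38)
Then Y → Y · (1 + 0.38)^5
     ≈ Y · 5.0049

Percentage change = ((1 + 0.38)^5 − 1) × 100% ≈ 400.5%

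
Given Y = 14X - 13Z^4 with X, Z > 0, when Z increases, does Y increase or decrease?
Y decreases

Taking the partial derivative:
∂Y/∂Z = -52Z^3

∂Y/∂Z = -52Z^3 < 0 (assuming positive values)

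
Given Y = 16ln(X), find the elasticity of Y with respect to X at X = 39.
Elasticity = 1/ln(39) ≈ 0.2730

Elasticity = (dY/dX) · (X/Y)

dY/dX = 16/X
At X = 39: dY/dX = 16/39, Y = 16·ln(39)

Elasticity = (16/39) · (39 / (16·ln(39))) = 1/ln(39) ≈ 0.2730

Interpretation: for a small percentage change in X, the percentage change in Y is approximately 0.27 times as large.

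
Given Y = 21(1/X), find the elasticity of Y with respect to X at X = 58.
Elasticity = -1

Elasticity = (dY/dX) · (X/Y)

dY/dX = -21/X²
At X = 58: dY/dX = -21/3364, Y = 21/58

Elasticity = (-21/3364) · (58 / (21/58)) = -1

Interpretation: for a small percentage change in X, the percentage change in Y is approximately -1.00 times as large.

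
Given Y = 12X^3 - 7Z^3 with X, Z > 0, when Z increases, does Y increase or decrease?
Y decreases

Taking the partial derivative:
∂Y/∂Z = -21Z^2

∂Y/∂Z = -21Z^2 < 0 (assuming positive values)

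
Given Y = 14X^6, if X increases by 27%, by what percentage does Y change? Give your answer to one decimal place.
319.6%

For Y = 14X^6:
If X → X(1 + 0.27)
Then Y → Y · (1 + 0.27)^6
     ≈ Y · 4.1959

Percentage change = ((1 + 0.27)^6 − 1) × 100% ≈ 319.6%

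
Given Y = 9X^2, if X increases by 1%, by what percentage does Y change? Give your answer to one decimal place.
2.0%

For Y = 9X^2:
If X → X(1 + 0.01)
Then Y → Y · (1 + 0.01)^2
     = Y · 1.0201

Percentage change = ((1 + 0.01)^2 − 1) × 100% ≈ 2.0%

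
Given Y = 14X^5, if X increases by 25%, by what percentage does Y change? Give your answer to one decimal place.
205.2%

For Y = 14X^5:
If X → X(1 + 0.25)
Then Y → Y · (1 + 0.25)^5
     ≈ Y · 3.0518

Percentage change = ((1 + 0.25)^5 − 1) × 100% ≈ 205.2%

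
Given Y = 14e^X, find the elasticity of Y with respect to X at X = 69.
Elasticity = 69

Elasticity = (dY/dX) · (X/Y)

dY/dX = 14·e^X
At X = 69: dY/dX = 14·e^69, Y = 14·e^69

Elasticity = (14·e^69) · (69 / (14·e^69)) = 69

Interpretation: for a small percentage change in X, the percentage change in Y is approximately 69.00 times as large.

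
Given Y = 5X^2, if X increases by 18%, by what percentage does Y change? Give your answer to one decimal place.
39.2%

For Y = 5X^2:
If X → X(1 + 0.18)
Then Y → Y · (1 + 0.18)^2
     = Y · 1.3924

Percentage change = ((1 + 0.18)^2 − 1) × 100% ≈ 39.2%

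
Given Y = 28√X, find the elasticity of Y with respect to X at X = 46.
Elasticity = 1/2

Elasticity = (dY/dX) · (X/Y)

dY/dX = 14/√X
At X = 46: dY/dX = 7·√46/23, Y = 28·√46

Elasticity = (7·√46/23) · (46 / (28·√46)) = 1/2

Interpretation: for a small percentage change in X, the percentage change in Y is approximately 0.50 times as large.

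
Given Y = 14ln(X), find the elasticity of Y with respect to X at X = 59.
Elasticity = 1/ln(59) ≈ 0.2452

Elasticity = (dY/dX) · (X/Y)

dY/dX = 14/X
At X = 59: dY/dX = 14/59, Y = 14·ln(59)

Elasticity = (14/59) · (59 / (14·ln(59))) = 1/ln(59) ≈ 0.2452

Interpretation: for a small percentage change in X, the percentage change in Y is approximately 0.25 times as large.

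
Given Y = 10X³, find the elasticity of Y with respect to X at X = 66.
Elasticity = 3

Elasticity = (dY/dX) · (X/Y)

dY/dX = 30·X²
At X = 66: dY/dX = 130680, Y = 2874960

Elasticity = 130680 · (66 / 2874960) = 3

Interpretation: for a small percentage change in X, the percentage change in Y is approximately 3.00 times as large.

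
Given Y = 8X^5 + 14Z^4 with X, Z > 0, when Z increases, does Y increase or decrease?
Y increases

Taking the partial derivative:
∂Y/∂Z = 56Z^3

∂Y/∂Z = 56Z^3 > 0 (assuming positive values)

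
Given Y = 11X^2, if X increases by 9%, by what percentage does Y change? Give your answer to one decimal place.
18.8%

For Y = 11X^2:
If X → X(1 + 0.09)
Then Y → Y · (1 + 0.09)^2
     = Y · 1.1881

Percentage change = ((1 + 0.09)^2 − 1) × 100% ≈ 18.8%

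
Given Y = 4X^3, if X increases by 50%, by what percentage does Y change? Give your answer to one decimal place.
237.5%

For Y = 4X^3:
If X → X(1 + 0.5)
Then Y → Y · (1 + 0.5)^3
     = Y · 3.3750

Percentage change = ((1 + 0.5)^3 − 1) × 100% = 237.5%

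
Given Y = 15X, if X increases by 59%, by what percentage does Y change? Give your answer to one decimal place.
59.0%

For Y = 15X:
If X → X(1 + 0.59)
Then Y → Y · (1 + 0.59)^1
     = Y · 1.5900

Percentage change = ((1 + 0.59)^1 − 1) × 100% = 59.0%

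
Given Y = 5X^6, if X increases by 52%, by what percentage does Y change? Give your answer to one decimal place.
1133.3%

For Y = 5X^6:
If X → X(1 + 0.52)
Then Y → Y · (1 + 0.52)^6
     ≈ Y · 12.3328

Percentage change = ((1 + 0.52)^6 − 1) × 100% ≈ 1133.3%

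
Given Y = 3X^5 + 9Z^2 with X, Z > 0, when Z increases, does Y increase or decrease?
Y increases

Taking the partial derivative:
∂Y/∂Z = 18Z

∂Y/∂Z = 18Z > 0 (assuming positive values)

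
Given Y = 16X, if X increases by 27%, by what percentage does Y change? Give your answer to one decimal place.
27.0%

For Y = 16X:
If X → X(1 + 0.27)
Then Y → Y · (1 + 0.27)^1
     = Y · 1.2700

Percentage change = ((1 + 0.27)^1 − 1) × 100% = 27.0%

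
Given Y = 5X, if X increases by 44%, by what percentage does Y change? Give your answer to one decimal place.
44.0%

For Y = 5X:
If X → X(1 + 0.44)
Then Y → Y · (1 + 0.44)^1
     = Y · 1.4400

Percentage change = ((1 + 0.44)^1 − 1) × 100% = 44.0%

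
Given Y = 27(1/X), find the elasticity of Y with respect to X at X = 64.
Elasticity = -1

Elasticity = (dY/dX) · (X/Y)

dY/dX = -27/X²
At X = 64: dY/dX = -27/4096, Y = 27/64

Elasticity = (-27/4096) · (64 / (27/64)) = -1

Interpretation: for a small percentage change in X, the percentage change in Y is approximately -1.00 times as large.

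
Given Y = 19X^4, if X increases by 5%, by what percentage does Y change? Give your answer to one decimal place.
21.6%

For Y = 19X^4:
If X → X(1 + 0.05)
Then Y → Y · (1 + 0.05)^4
     ≈ Y · 1.2155

Percentage change = ((1 + 0.05)^4 − 1) × 100% ≈ 21.6%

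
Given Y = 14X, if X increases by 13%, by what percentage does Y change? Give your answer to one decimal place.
13.0%

For Y = 14X:
If X → X(1 + 0.13)
Then Y → Y · (1 + 0.13)^1
     = Y · 1.1300

Percentage change = ((1 + 0.13)^1 − 1) × 100% = 13.0%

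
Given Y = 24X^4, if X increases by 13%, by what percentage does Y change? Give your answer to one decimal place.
63.0%

For Y = 24X^4:
If X → X(1 + 0.13)
Then Y → Y · (1 + 0.13)^4
     ≈ Y · 1.6305

Percentage change = ((1 + 0.13)^4 − 1) × 100% ≈ 63.0%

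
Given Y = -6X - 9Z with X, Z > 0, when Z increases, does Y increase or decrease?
Y decreases

Taking the partial derivative:
∂Y/∂Z = -9

∂Y/∂Z = -9 < 0 (assuming positive values)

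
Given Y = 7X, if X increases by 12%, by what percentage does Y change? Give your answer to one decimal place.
12.0%

For Y = 7X:
If X → X(1 + 0.12)
Then Y → Y · (1 + 0.12)^1
     = Y · 1.1200

Percentage change = ((1 + 0.12)^1 − 1) × 100% = 12.0%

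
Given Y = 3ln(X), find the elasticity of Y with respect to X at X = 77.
Elasticity = 1/ln(77) ≈ 0.2302

Elasticity = (dY/dX) · (X/Y)

dY/dX = 3/X
At X = 77: dY/dX = 3/77, Y = 3·ln(77)

Elasticity = (3/77) · (77 / (3·ln(77))) = 1/ln(77) ≈ 0.2302

Interpretation: for a small percentage change in X, the percentage change in Y is approximately 0.23 times as large.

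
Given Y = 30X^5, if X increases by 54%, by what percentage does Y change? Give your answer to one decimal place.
766.2%

For Y = 30X^5:
If X → X(1 + 0.54)
Then Y → Y · (1 + 0.54)^5
     ≈ Y · 8.6617

Percentage change = ((1 + 0.54)^5 − 1) × 100% ≈ 766.2%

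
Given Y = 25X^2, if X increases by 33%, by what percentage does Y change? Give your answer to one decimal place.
76.9%

For Y = 25X^2:
If X → X(1 + 0.33)
Then Y → Y · (1 + 0.33)^2
     = Y · 1.7689

Percentage change = ((1 + 0.33)^2 − 1) × 100% ≈ 76.9%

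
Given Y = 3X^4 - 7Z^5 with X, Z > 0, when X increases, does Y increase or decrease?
Y increases

Taking the partial derivative:
∂Y/∂X = 12X^3

∂Y/∂X = 12X^3 > 0 (assuming positive values)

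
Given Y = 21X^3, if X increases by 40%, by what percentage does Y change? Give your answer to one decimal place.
174.4%

For Y = 21X^3:
If X → X(1 + 0.4)
Then Y → Y · (1 + 0.4)^3
     = Y · 2.7440

Percentage change = ((1 + 0.4)^3 − 1) × 100% = 174.4%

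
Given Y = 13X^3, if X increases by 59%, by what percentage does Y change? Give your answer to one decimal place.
302.0%

For Y = 13X^3:
If X → X(1 + 0.59)
Then Y → Y · (1 + 0.59)^3
     ≈ Y · 4.0197

Percentage change = ((1 + 0.59)^3 − 1) × 100% ≈ 302.0%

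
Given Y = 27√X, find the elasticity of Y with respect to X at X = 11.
Elasticity = 1/2

Elasticity = (dY/dX) · (X/Y)

dY/dX = 27/(2·√X)
At X = 11: dY/dX = 27·√11/22, Y = 27·√11

Elasticity = (27·√11/22) · (11 / (27·√11)) = 1/2

Interpretation: for a small percentage change in X, the percentage change in Y is approximately 0.50 times as large.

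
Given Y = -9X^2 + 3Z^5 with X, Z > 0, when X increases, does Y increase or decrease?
Y decreases

Taking the partial derivative:
∂Y/∂X = -18X

∂Y/∂X = -18X < 0 (assuming positive values)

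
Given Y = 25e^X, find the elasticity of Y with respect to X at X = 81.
Elasticity = 81

Elasticity = (dY/dX) · (X/Y)

dY/dX = 25·e^X
At X = 81: dY/dX = 25·e^81, Y = 25·e^81

Elasticity = (25·e^81) · (81 / (25·e^81)) = 81

Interpretation: for a small percentage change in X, the percentage change in Y is approximately 81.00 times as large.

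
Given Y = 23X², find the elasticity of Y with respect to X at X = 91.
Elasticity = 2

Elasticity = (dY/dX) · (X/Y)

dY/dX = 46·X
At X = 91: dY/dX = 4186, Y = 190463

Elasticity = 4186 · (91 / 190463) = 2

Interpretation: for a small percentage change in X, the percentage change in Y is approximately 2.00 times as large.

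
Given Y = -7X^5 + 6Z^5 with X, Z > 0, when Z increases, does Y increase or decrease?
Y increases

Taking the partial derivative:
∂Y/∂Z = 30Z^4

∂Y/∂Z = 30Z^4 > 0 (assuming positive values)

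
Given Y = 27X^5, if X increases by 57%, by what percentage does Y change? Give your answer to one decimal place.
853.9%

For Y = 27X^5:
If X → X(1 + 0.57)
Then Y → Y · (1 + 0.57)^5
     ≈ Y · 9.5389

Percentage change = ((1 + 0.57)^5 − 1) × 100% ≈ 853.9%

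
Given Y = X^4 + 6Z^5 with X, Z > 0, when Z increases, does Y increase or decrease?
Y increases

Taking the partial derivative:
∂Y/∂Z = 30Z^4

∂Y/∂Z = 30Z^4 > 0 (assuming positive values)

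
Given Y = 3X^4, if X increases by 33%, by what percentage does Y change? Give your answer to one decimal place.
212.9%

For Y = 3X^4:
If X → X(1 + 0.33)
Then Y → Y · (1 + 0.33)^4
     ≈ Y · 3.1290

Percentage change = ((1 + 0.33)^4 − 1) × 100% ≈ 212.9%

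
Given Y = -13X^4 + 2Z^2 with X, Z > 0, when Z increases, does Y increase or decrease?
Y increases

Taking the partial derivative:
∂Y/∂Z = 4Z

∂Y/∂Z = 4Z > 0 (assuming positive values)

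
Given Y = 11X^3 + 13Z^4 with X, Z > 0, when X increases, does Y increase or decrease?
Y increases

Taking the partial derivative:
∂Y/∂X = 33X^2

∂Y/∂X = 33X^2 > 0 (assuming positive values)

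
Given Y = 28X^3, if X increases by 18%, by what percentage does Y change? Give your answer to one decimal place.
64.3%

For Y = 28X^3:
If X → X(1 + 0.18)
Then Y → Y · (1 + 0.18)^3
     ≈ Y · 1.6430

Percentage change = ((1 + 0.18)^3 − 1) × 100% ≈ 64.3%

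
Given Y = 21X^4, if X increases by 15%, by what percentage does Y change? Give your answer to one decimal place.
74.9%

For Y = 21X^4:
If X → X(1 + 0.15)
Then Y → Y · (1 + 0.15)^4
     ≈ Y · 1.7490

Percentage change = ((1 + 0.15)^4 − 1) × 100% ≈ 74.9%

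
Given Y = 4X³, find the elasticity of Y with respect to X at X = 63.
Elasticity = 3

Elasticity = (dY/dX) · (X/Y)

dY/dX = 12·X²
At X = 63: dY/dX = 47628, Y = 1000188

Elasticity = 47628 · (63 / 1000188) = 3

Interpretation: for a small percentage change in X, the percentage change in Y is approximately 3.00 times as large.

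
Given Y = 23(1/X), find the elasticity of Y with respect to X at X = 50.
Elasticity = -1

Elasticity = (dY/dX) · (X/Y)

dY/dX = -23/X²
At X = 50: dY/dX = -23/2500, Y = 23/50

Elasticity = (-23/2500) · (50 / (23/50)) = -1

Interpretation: for a small percentage change in X, the percentage change in Y is approximately -1.00 times as large.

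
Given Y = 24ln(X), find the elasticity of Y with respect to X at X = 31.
Elasticity = 1/ln(31) ≈ 0.2912

Elasticity = (dY/dX) · (X/Y)

dY/dX = 24/X
At X = 31: dY/dX = 24/31, Y = 24·ln(31)

Elasticity = (24/31) · (31 / (24·ln(31))) = 1/ln(31) ≈ 0.2912

Interpretation: for a small percentage change in X, the percentage change in Y is approximately 0.29 times as large.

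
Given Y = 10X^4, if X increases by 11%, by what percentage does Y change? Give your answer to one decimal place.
51.8%

For Y = 10X^4:
If X → X(1 + 0.11)
Then Y → Y · (1 + 0.11)^4
     ≈ Y · 1.5181

Percentage change = ((1 + 0.11)^4 − 1) × 100% ≈ 51.8%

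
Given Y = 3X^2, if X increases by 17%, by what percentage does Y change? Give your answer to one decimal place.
36.9%

For Y = 3X^2:
If X → X(1 + 0.17)
Then Y → Y · (1 + 0.17)^2
     = Y · 1.3689

Percentage change = ((1 + 0.17)^2 − 1) × 100% ≈ 36.9%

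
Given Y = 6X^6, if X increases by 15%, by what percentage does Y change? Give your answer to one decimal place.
131.3%

For Y = 6X^6:
If X → X(1 + 0.15)
Then Y → Y · (1 + 0.15)^6
     ≈ Y · 2.3131

Percentage change = ((1 + 0.15)^6 − 1) × 100% ≈ 131.3%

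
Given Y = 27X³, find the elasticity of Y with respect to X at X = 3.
Elasticity = 3

Elasticity = (dY/dX) · (X/Y)

dY/dX = 81·X²
At X = 3: dY/dX = 729, Y = 729

Elasticity = 729 · (3 / 729) = 3

Interpretation: for a small percentage change in X, the percentage change in Y is approximately 3.00 times as large.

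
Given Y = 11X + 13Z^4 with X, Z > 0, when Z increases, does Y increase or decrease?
Y increases

Taking the partial derivative:
∂Y/∂Z = 52Z^3

∂Y/∂Z = 52Z^3 > 0 (assuming positive values)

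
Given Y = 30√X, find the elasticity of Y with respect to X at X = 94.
Elasticity = 1/2

Elasticity = (dY/dX) · (X/Y)

dY/dX = 15/√X
At X = 94: dY/dX = 15·√94/94, Y = 30·√94

Elasticity = (15·√94/94) · (94 / (30·√94)) = 1/2

Interpretation: for a small percentage change in X, the percentage change in Y is approximately 0.50 times as large.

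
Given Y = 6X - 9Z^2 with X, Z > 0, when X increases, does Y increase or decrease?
Y increases

Taking the partial derivative:
∂Y/∂X = 6

∂Y/∂X = 6 > 0 (assuming positive values)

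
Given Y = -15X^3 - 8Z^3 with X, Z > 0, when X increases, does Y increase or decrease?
Y decreases

Taking the partial derivative:
∂Y/∂X = -45X^2

∂Y/∂X = -45X^2 < 0 (assuming positive values)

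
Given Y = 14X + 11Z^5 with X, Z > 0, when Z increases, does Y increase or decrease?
Y increases

Taking the partial derivative:
∂Y/∂Z = 55Z^4

∂Y/∂Z = 55Z^4 > 0 (assuming positive values)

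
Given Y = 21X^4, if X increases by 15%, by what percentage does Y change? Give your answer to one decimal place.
74.9%

For Y = 21X^4:
If X → X(1 + 0.15)
Then Y → Y · (1 + 0.15)^4
     ≈ Y · 1.7490

Percentage change = ((1 + 0.15)^4 − 1) × 100% ≈ 74.9%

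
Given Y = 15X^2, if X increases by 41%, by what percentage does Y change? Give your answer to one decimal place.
98.8%

For Y = 15X^2:
If X → X(1 + 0.41)
Then Y → Y · (1 + 0.41)^2
     = Y · 1.9881

Percentage change = ((1 + 0.41)^2 − 1) × 100% ≈ 98.8%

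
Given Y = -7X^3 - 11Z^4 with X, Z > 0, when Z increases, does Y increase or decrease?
Y decreases

Taking the partial derivative:
∂Y/∂Z = -44Z^3

∂Y/∂Z = -44Z^3 < 0 (assuming positive values)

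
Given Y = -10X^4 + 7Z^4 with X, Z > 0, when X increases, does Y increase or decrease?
Y decreases

Taking the partial derivative:
∂Y/∂X = -40X^3

∂Y/∂X = -40X^3 < 0 (assuming positive values)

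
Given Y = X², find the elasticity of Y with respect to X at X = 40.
Elasticity = 2

Elasticity = (dY/dX) · (X/Y)

dY/dX = 2·X
At X = 40: dY/dX = 80, Y = 1600

Elasticity = 80 · (40 / 1600) = 2

Interpretation: for a small percentage change in X, the percentage change in Y is approximately 2.00 times as large.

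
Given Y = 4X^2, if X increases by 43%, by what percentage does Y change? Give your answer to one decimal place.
104.5%

For Y = 4X^2:
If X → X(1 + 0.43)
Then Y → Y · (1 + 0.43)^2
     = Y · 2.0449

Percentage change = ((1 + 0.43)^2 − 1) × 100% ≈ 104.5%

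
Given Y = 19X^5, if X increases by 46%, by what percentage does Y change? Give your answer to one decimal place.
563.4%

For Y = 19X^5:
If X → X(1 + 0.46)
Then Y → Y · (1 + 0.46)^5
     ≈ Y · 6.6338

Percentage change = ((1 + 0.46)^5 − 1) × 100% ≈ 563.4%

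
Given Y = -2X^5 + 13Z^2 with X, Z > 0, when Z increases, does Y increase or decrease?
Y increases

Taking the partial derivative:
∂Y/∂Z = 26Z

∂Y/∂Z = 26Z > 0 (assuming positive values)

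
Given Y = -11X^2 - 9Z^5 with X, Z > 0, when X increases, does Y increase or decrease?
Y decreases

Taking the partial derivative:
∂Y/∂X = -22X

∂Y/∂X = -22X < 0 (assuming positive values)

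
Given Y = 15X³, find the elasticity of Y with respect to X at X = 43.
Elasticity = 3

Elasticity = (dY/dX) · (X/Y)

dY/dX = 45·X²
At X = 43: dY/dX = 83205, Y = 1192605

Elasticity = 83205 · (43 / 1192605) = 3

Interpretation: for a small percentage change in X, the percentage change in Y is approximately 3.00 times as large.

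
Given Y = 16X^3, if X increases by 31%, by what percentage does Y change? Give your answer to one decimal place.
124.8%

For Y = 16X^3:
If X → X(1 + 0.31)
Then Y → Y · (1 + 0.31)^3
     ≈ Y · 2.2481

Percentage change = ((1 + 0.31)^3 − 1) × 100% ≈ 124.8%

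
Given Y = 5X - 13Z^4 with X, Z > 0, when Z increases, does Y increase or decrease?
Y decreases

Taking the partial derivative:
∂Y/∂Z = -52Z^3

∂Y/∂Z = -52Z^3 < 0 (assuming positive values)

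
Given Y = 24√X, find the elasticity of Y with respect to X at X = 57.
Elasticity = 1/2

Elasticity = (dY/dX) · (X/Y)

dY/dX = 12/√X
At X = 57: dY/dX = 4·√57/19, Y = 24·√57

Elasticity = (4·√57/19) · (57 / (24·√57)) = 1/2

Interpretation: for a small percentage change in X, the percentage change in Y is approximately 0.50 times as large.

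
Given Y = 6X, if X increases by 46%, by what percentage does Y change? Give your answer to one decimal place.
46.0%

For Y = 6X:
If X → X(1 + 0.46)
Then Y → Y · (1 + 0.46)^1
     = Y · 1.4600

Percentage change = ((1 + 0.46)^1 − 1) × 100% = 46.0%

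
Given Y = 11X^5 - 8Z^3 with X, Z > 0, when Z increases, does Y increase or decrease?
Y decreases

Taking the partial derivative:
∂Y/∂Z = -24Z^2

∂Y/∂Z = -24Z^2 < 0 (assuming positive values)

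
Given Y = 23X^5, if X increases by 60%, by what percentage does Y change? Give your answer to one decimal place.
948.6%

For Y = 23X^5:
If X → X(1 + 0.6)
Then Y → Y · (1 + 0.6)^5
     ≈ Y · 10.4858

Percentage change = ((1 + 0.6)^5 − 1) × 100% ≈ 948.6%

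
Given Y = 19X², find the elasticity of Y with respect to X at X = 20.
Elasticity = 2

Elasticity = (dY/dX) · (X/Y)

dY/dX = 38·X
At X = 20: dY/dX = 760, Y = 7600

Elasticity = 760 · (20 / 7600) = 2

Interpretation: for a small percentage change in X, the percentage change in Y is approximately 2.00 times as large.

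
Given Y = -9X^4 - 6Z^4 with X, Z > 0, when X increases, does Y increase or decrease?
Y decreases

Taking the partial derivative:
∂Y/∂X = -36X^3

∂Y/∂X = -36X^3 < 0 (assuming positive values)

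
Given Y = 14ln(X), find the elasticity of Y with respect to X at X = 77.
Elasticity = 1/ln(77) ≈ 0.2302

Elasticity = (dY/dX) · (X/Y)

dY/dX = 14/X
At X = 77: dY/dX = 2/11, Y = 14·ln(77)

Elasticity = (2/11) · (77 / (14·ln(77))) = 1/ln(77) ≈ 0.2302

Interpretation: for a small percentage change in X, the percentage change in Y is approximately 0.23 times as large.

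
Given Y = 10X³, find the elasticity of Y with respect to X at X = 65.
Elasticity = 3

Elasticity = (dY/dX) · (X/Y)

dY/dX = 30·X²
At X = 65: dY/dX = 126750, Y = 2746250

Elasticity = 126750 · (65 / 2746250) = 3

Interpretation: for a small percentage change in X, the percentage change in Y is approximately 3.00 times as large.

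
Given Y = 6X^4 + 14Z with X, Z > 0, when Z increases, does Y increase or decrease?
Y increases

Taking the partial derivative:
∂Y/∂Z = 14

∂Y/∂Z = 14 > 0 (assuming positive values)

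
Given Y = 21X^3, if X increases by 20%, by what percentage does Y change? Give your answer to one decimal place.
72.8%

For Y = 21X^3:
If X → X(1 + 0.2)
Then Y → Y · (1 + 0.2)^3
     = Y · 1.7280

Percentage change = ((1 + 0.2)^3 − 1) × 100% = 72.8%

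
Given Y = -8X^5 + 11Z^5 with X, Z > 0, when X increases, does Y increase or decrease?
Y decreases

Taking the partial derivative:
∂Y/∂X = -40X^4

∂Y/∂X = -40X^4 < 0 (assuming positive values)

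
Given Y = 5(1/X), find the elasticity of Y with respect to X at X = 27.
Elasticity = -1

Elasticity = (dY/dX) · (X/Y)

dY/dX = -5/X²
At X = 27: dY/dX = -5/729, Y = 5/27

Elasticity = (-5/729) · (27 / (5/27)) = -1

Interpretation: for a small percentage change in X, the percentage change in Y is approximately -1.00 times as large.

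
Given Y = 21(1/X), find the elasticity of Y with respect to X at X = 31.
Elasticity = -1

Elasticity = (dY/dX) · (X/Y)

dY/dX = -21/X²
At X = 31: dY/dX = -21/961, Y = 21/31

Elasticity = (-21/961) · (31 / (21/31)) = -1

Interpretation: for a small percentage change in X, the percentage change in Y is approximately -1.00 times as large.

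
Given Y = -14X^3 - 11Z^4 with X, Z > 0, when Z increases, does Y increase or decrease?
Y decreases

Taking the partial derivative:
∂Y/∂Z = -44Z^3

∂Y/∂Z = -44Z^3 < 0 (assuming positive values)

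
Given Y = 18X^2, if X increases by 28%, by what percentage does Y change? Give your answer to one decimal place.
63.8%

For Y = 18X^2:
If X → X(1 + 0.28)
Then Y → Y · (1 + 0.28)^2
     = Y · 1.6384

Percentage change = ((1 + 0.28)^2 − 1) × 100% ≈ 63.8%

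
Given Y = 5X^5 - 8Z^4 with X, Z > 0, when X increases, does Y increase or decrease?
Y increases

Taking the partial derivative:
∂Y/∂X = 25X^4

∂Y/∂X = 25X^4 > 0 (assuming positive values)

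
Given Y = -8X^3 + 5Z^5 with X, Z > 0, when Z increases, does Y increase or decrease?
Y increases

Taking the partial derivative:
∂Y/∂Z = 25Z^4

∂Y/∂Z = 25Z^4 > 0 (assuming positive values)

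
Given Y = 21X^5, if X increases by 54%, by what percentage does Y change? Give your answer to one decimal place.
766.2%

For Y = 21X^5:
If X → X(1 + 0.54)
Then Y → Y · (1 + 0.54)^5
     ≈ Y · 8.6617

Percentage change = ((1 + 0.54)^5 − 1) × 100% ≈ 766.2%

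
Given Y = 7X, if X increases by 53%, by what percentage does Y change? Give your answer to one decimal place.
53.0%

For Y = 7X:
If X → X(1 + 0.53)
Then Y → Y · (1 + 0.53)^1
     = Y · 1.5300

Percentage change = ((1 + 0.53)^1 − 1) × 100% = 53.0%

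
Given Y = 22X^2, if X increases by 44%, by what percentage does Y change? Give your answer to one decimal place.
107.4%

For Y = 22X^2:
If X → X(1 + 0.44)
Then Y → Y · (1 + 0.44)^2
     = Y · 2.0736

Percentage change = ((1 + 0.44)^2 − 1) × 100% ≈ 107.4%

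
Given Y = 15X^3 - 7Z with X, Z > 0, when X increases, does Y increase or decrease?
Y increases

Taking the partial derivative:
∂Y/∂X = 45X^2

∂Y/∂X = 45X^2 > 0 (assuming positive values)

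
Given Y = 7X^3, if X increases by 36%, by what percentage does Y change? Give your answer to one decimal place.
151.5%

For Y = 7X^3:
If X → X(1 + 0.36)
Then Y → Y · (1 + 0.36)^3
     ≈ Y · 2.5155

Percentage change = ((1 + 0.36)^3 − 1) × 100% ≈ 151.5%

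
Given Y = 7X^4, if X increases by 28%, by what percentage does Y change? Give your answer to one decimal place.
168.4%

For Y = 7X^4:
If X → X(1 + 0.28)
Then Y → Y · (1 + 0.28)^4
     ≈ Y · 2.6844

Percentage change = ((1 + 0.28)^4 − 1) × 100% ≈ 168.4%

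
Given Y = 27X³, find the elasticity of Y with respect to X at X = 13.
Elasticity = 3

Elasticity = (dY/dX) · (X/Y)

dY/dX = 81·X²
At X = 13: dY/dX = 13689, Y = 59319

Elasticity = 13689 · (13 / 59319) = 3

Interpretation: for a small percentage change in X, the percentage change in Y is approximately 3.00 times as large.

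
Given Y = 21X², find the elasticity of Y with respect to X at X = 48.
Elasticity = 2

Elasticity = (dY/dX) · (X/Y)

dY/dX = 42·X
At X = 48: dY/dX = 2016, Y = 48384

Elasticity = 2016 · (48 / 48384) = 2

Interpretation: for a small percentage change in X, the percentage change in Y is approximately 2.00 times as large.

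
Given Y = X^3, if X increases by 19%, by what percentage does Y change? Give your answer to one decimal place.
68.5%

For Y = X^3:
If X → X(1 + 0.19)
Then Y → Y · (1 + 0.19)^3
     ≈ Y · 1.6852

Percentage change = ((1 + 0.19)^3 − 1) × 100% ≈ 68.5%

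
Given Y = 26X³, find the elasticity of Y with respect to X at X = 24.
Elasticity = 3

Elasticity = (dY/dX) · (X/Y)

dY/dX = 78·X²
At X = 24: dY/dX = 44928, Y = 359424

Elasticity = 44928 · (24 / 359424) = 3

Interpretation: for a small percentage change in X, the percentage change in Y is approximately 3.00 times as large.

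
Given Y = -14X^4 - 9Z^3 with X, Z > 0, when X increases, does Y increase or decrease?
Y decreases

Taking the partial derivative:
∂Y/∂X = -56X^3

∂Y/∂X = -56X^3 < 0 (assuming positive values)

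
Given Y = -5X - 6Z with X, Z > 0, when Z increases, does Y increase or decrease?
Y decreases

Taking the partial derivative:
∂Y/∂Z = -6

∂Y/∂Z = -6 < 0 (assuming positive values)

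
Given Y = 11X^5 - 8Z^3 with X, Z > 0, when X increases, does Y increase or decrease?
Y increases

Taking the partial derivative:
∂Y/∂X = 55X^4

∂Y/∂X = 55X^4 > 0 (assuming positive values)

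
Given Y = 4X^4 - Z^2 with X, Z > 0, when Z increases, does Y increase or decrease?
Y decreases

Taking the partial derivative:
∂Y/∂Z = -2Z

∂Y/∂Z = -2Z < 0 (assuming positive values)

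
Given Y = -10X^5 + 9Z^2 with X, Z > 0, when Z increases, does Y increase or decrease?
Y increases

Taking the partial derivative:
∂Y/∂Z = 18Z

∂Y/∂Z = 18Z > 0 (assuming positive values)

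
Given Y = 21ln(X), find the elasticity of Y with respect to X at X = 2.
Elasticity = 1/ln(2) ≈ 1.4427

Elasticity = (dY/dX) · (X/Y)

dY/dX = 21/X
At X = 2: dY/dX = 21/2, Y = 21·ln(2)

Elasticity = (21/2) · (2 / (21·ln(2))) = 1/ln(2) ≈ 1.4427

Interpretation: for a small percentage change in X, the percentage change in Y is approximately 1.44 times as large.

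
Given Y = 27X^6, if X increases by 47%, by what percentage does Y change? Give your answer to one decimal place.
909.0%

For Y = 27X^6:
If X → X(1 + 0.47)
Then Y → Y · (1 + 0.47)^6
     ≈ Y · 10.0903

Percentage change = ((1 + 0.47)^6 − 1) × 100% ≈ 909.0%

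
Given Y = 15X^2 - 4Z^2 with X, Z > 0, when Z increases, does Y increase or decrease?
Y decreases

Taking the partial derivative:
∂Y/∂Z = -8Z

∂Y/∂Z = -8Z < 0 (assuming positive values)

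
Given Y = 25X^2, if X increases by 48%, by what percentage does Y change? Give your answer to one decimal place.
119.0%

For Y = 25X^2:
If X → X(1 + 0.48)
Then Y → Y · (1 + 0.48)^2
     = Y · 2.1904

Percentage change = ((1 + 0.48)^2 − 1) × 100% ≈ 119.0%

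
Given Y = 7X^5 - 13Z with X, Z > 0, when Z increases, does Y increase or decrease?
Y decreases

Taking the partial derivative:
∂Y/∂Z = -13

∂Y/∂Z = -13 < 0 (assuming positive values)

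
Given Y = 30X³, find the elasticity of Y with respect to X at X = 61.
Elasticity = 3

Elasticity = (dY/dX) · (X/Y)

dY/dX = 90·X²
At X = 61: dY/dX = 334890, Y = 6809430

Elasticity = 334890 · (61 / 6809430) = 3

Interpretation: for a small percentage change in X, the percentage change in Y is approximately 3.00 times as large.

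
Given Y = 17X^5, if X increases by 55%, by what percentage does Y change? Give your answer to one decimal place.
794.7%

For Y = 17X^5:
If X → X(1 + 0.55)
Then Y → Y · (1 + 0.55)^5
     ≈ Y · 8.9466

Percentage change = ((1 + 0.55)^5 − 1) × 100% ≈ 794.7%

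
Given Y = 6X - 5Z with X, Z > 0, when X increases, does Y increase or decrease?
Y increases

Taking the partial derivative:
∂Y/∂X = 6

∂Y/∂X = 6 > 0 (assuming positive values)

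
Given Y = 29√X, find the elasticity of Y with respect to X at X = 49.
Elasticity = 1/2

Elasticity = (dY/dX) · (X/Y)

dY/dX = 29/(2·√X)
At X = 49: dY/dX = 29/14, Y = 203

Elasticity = (29/14) · (49 / 203) = 1/2

Interpretation: for a small percentage change in X, the percentage change in Y is approximately 0.50 times as large.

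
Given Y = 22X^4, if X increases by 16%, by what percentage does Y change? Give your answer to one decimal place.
81.1%

For Y = 22X^4:
If X → X(1 + 0.16)
Then Y → Y · (1 + 0.16)^4
     ≈ Y · 1.8106

Percentage change = ((1 + 0.16)^4 − 1) × 100% ≈ 81.1%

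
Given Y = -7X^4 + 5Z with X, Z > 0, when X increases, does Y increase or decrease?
Y decreases

Taking the partial derivative:
∂Y/∂X = -28X^3

∂Y/∂X = -28X^3 < 0 (assuming positive values)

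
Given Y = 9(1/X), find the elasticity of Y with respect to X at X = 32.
Elasticity = -1

Elasticity = (dY/dX) · (X/Y)

dY/dX = -9/X²
At X = 32: dY/dX = -9/1024, Y = 9/32

Elasticity = (-9/1024) · (32 / (9/32)) = -1

Interpretation: for a small percentage change in X, the percentage change in Y is approximately -1.00 times as large.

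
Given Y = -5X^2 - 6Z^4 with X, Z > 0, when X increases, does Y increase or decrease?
Y decreases

Taking the partial derivative:
∂Y/∂X = -10X

∂Y/∂X = -10X < 0 (assuming positive values)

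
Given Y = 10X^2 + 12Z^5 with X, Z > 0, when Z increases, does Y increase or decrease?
Y increases

Taking the partial derivative:
∂Y/∂Z = 60Z^4

∂Y/∂Z = 60Z^4 > 0 (assuming positive values)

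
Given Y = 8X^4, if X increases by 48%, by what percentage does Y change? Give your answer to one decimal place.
379.8%

For Y = 8X^4:
If X → X(1 + 0.48)
Then Y → Y · (1 + 0.48)^4
     ≈ Y · 4.7979

Percentage change = ((1 + 0.48)^4 − 1) × 100% ≈ 379.8%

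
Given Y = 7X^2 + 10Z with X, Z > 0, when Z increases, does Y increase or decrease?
Y increases

Taking the partial derivative:
∂Y/∂Z = 10

∂Y/∂Z = 10 > 0 (assuming positive values)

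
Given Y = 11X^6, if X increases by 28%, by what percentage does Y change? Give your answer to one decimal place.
339.8%

For Y = 11X^6:
If X → X(1 + 0.28)
Then Y → Y · (1 + 0.28)^6
     ≈ Y · 4.3980

Percentage change = ((1 + 0.28)^6 − 1) × 100% ≈ 339.8%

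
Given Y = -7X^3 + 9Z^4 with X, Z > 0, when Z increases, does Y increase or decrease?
Y increases

Taking the partial derivative:
∂Y/∂Z = 36Z^3

∂Y/∂Z = 36Z^3 > 0 (assuming positive values)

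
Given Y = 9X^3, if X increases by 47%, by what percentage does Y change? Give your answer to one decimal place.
217.7%

For Y = 9X^3:
If X → X(1 + 0.47)
Then Y → Y · (1 + 0.47)^3
     ≈ Y · 3.1765

Percentage change = ((1 + 0.47)^3 − 1) × 100% ≈ 217.7%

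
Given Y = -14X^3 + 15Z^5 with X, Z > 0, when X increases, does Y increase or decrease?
Y decreases

Taking the partial derivative:
∂Y/∂X = -42X^2

∂Y/∂X = -42X^2 < 0 (assuming positive values)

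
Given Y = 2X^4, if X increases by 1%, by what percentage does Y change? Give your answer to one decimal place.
4.1%

For Y = 2X^4:
If X → X(1 + 0.01)
Then Y → Y · (1 + 0.01)^4
     ≈ Y · 1.0406

Percentage change = ((1 + 0.01)^4 − 1) × 100% ≈ 4.1%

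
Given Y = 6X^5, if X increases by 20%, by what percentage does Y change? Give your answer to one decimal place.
148.8%

For Y = 6X^5:
If X → X(1 + 0.2)
Then Y → Y · (1 + 0.2)^5
     ≈ Y · 2.4883

Percentage change = ((1 + 0.2)^5 − 1) × 100% ≈ 148.8%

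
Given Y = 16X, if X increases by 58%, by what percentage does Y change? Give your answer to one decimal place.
58.0%

For Y = 16X:
If X → X(1 + 0.58)
Then Y → Y · (1 + 0.58)^1
     = Y · 1.5800

Percentage change = ((1 + 0.58)^1 − 1) × 100% = 58.0%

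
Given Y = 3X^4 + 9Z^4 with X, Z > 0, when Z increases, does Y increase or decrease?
Y increases

Taking the partial derivative:
∂Y/∂Z = 36Z^3

∂Y/∂Z = 36Z^3 > 0 (assuming positive values)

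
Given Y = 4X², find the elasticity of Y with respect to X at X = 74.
Elasticity = 2

Elasticity = (dY/dX) · (X/Y)

dY/dX = 8·X
At X = 74: dY/dX = 592, Y = 21904

Elasticity = 592 · (74 / 21904) = 2

Interpretation: for a small percentage change in X, the percentage change in Y is approximately 2.00 times as large.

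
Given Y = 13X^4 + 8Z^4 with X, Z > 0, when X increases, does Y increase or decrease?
Y increases

Taking the partial derivative:
∂Y/∂X = 52X^3

∂Y/∂X = 52X^3 > 0 (assuming positive values)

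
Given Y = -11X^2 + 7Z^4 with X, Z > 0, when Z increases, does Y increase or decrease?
Y increases

Taking the partial derivative:
∂Y/∂Z = 28Z^3

∂Y/∂Z = 28Z^3 > 0 (assuming positive values)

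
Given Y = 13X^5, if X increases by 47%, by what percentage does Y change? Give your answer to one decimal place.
586.4%

For Y = 13X^5:
If X → X(1 + 0.47)
Then Y → Y · (1 + 0.47)^5
     ≈ Y · 6.8641

Percentage change = ((1 + 0.47)^5 − 1) × 100% ≈ 586.4%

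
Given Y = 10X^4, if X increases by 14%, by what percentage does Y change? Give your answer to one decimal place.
68.9%

For Y = 10X^4:
If X → X(1 + 0.14)
Then Y → Y · (1 + 0.14)^4
     ≈ Y · 1.6890

Percentage change = ((1 + 0.14)^4 − 1) × 100% ≈ 68.9%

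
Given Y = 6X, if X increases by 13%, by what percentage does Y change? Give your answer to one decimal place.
13.0%

For Y = 6X:
If X → X(1 + 0.13)
Then Y → Y · (1 + 0.13)^1
     = Y · 1.1300

Percentage change = ((1 + 0.13)^1 − 1) × 100% = 13.0%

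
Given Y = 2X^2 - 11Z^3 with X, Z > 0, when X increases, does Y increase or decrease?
Y increases

Taking the partial derivative:
∂Y/∂X = 4X

∂Y/∂X = 4X > 0 (assuming positive values)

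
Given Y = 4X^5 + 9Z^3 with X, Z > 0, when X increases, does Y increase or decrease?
Y increases

Taking the partial derivative:
∂Y/∂X = 20X^4

∂Y/∂X = 20X^4 > 0 (assuming positive values)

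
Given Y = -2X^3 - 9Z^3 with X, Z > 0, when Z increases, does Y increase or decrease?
Y decreases

Taking the partial derivative:
∂Y/∂Z = -27Z^2

∂Y/∂Z = -27Z^2 < 0 (assuming positive values)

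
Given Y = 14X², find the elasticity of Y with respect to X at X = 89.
Elasticity = 2

Elasticity = (dY/dX) · (X/Y)

dY/dX = 28·X
At X = 89: dY/dX = 2492, Y = 110894

Elasticity = 2492 · (89 / 110894) = 2

Interpretation: for a small percentage change in X, the percentage change in Y is approximately 2.00 times as large.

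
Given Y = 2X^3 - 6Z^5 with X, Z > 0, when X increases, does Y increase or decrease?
Y increases

Taking the partial derivative:
∂Y/∂X = 6X^2

∂Y/∂X = 6X^2 > 0 (assuming positive values)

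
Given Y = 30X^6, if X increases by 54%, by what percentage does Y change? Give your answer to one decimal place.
1233.9%

For Y = 30X^6:
If X → X(1 + 0.54)
Then Y → Y · (1 + 0.54)^6
     ≈ Y · 13.3390

Percentage change = ((1 + 0.54)^6 − 1) × 100% ≈ 1233.9%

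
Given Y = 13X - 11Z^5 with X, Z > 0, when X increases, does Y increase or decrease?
Y increases

Taking the partial derivative:
∂Y/∂X = 13

∂Y/∂X = 13 > 0 (assuming positive values)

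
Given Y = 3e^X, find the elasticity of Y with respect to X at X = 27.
Elasticity = 27

Elasticity = (dY/dX) · (X/Y)

dY/dX = 3·e^X
At X = 27: dY/dX = 3·e^27, Y = 3·e^27

Elasticity = (3·e^27) · (27 / (3·e^27)) = 27

Interpretation: for a small percentage change in X, the percentage change in Y is approximately 27.00 times as large.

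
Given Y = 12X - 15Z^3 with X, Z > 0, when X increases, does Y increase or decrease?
Y increases

Taking the partial derivative:
∂Y/∂X = 12

∂Y/∂X = 12 > 0 (assuming positive values)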